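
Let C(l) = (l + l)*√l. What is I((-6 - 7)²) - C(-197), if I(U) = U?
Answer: 169 + 394*I*√197 ≈ 169.0 + 5530.1*I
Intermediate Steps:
C(l) = 2*l^(3/2) (C(l) = (2*l)*√l = 2*l^(3/2))
I((-6 - 7)²) - C(-197) = (-6 - 7)² - 2*(-197)^(3/2) = (-13)² - 2*(-197*I*√197) = 169 - (-394)*I*√197 = 169 + 394*I*√197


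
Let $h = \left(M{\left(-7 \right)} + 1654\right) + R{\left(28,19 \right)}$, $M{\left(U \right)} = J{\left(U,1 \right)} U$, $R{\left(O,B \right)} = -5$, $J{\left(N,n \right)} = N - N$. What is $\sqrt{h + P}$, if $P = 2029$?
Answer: $\sqrt{3678} \approx 60.646$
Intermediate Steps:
$J{\left(N,n \right)} = 0$
$M{\left(U \right)} = 0$ ($M{\left(U \right)} = 0 U = 0$)
$h = 1649$ ($h = \left(0 + 1654\right) - 5 = 1654 - 5 = 1649$)
$\sqrt{h + P} = \sqrt{1649 + 2029} = \sqrt{3678}$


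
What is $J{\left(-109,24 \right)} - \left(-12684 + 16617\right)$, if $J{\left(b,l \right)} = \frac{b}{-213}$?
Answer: $- \frac{837620}{213} \approx -3932.5$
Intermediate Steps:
$J{\left(b,l \right)} = - \frac{b}{213}$ ($J{\left(b,l \right)} = b \left(- \frac{1}{213}\right) = - \frac{b}{213}$)
$J{\left(-109,24 \right)} - \left(-12684 + 16617\right) = \left(- \frac{1}{213}\right) \left(-109\right) - \left(-12684 + 16617\right) = \frac{109}{213} - 3933 = - \frac{837620}{213}$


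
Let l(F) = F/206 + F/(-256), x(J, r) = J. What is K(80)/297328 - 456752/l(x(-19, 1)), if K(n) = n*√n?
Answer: 12043636736/475 + 20*√5/18583 ≈ 2.5355e+7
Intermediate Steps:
l(F) = 25*F/26368 (l(F) = F*(1/206) + F*(-1/256) = F/206 - F/256 = 25*F/26368)
K(n) = n^(3/2)
K(80)/297328 - 456752/l(x(-19, 1)) = 80^(3/2)/297328 - 456752/((25/26368)*(-19)) = (320*√5)*(1/297328) - 456752/(-475/26368) = 20*√5/18583 - 456752*(-26368/475) = 20*√5/18583 + 12043636736/475 = 12043636736/475 + 20*√5/18583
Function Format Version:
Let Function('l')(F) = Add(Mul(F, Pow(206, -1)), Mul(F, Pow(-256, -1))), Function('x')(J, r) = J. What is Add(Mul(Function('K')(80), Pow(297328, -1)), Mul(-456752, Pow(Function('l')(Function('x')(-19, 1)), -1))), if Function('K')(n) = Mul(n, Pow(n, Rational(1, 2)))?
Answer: Add(Rational(12043636736, 475), Mul(Rational(20, 18583), Pow(5, Rational(1, 2)))) ≈ 2.5355e+7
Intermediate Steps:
Function('l')(F) = Mul(Rational(25, 26368), F) (Function('l')(F) = Add(Mul(F, Rational(1, 206)), Mul(F, Rational(-1, 256))) = Add(Mul(Rational(1, 206), F), Mul(Rational(-1, 256), F)) = Mul(Rational(25, 26368), F))
Function('K')(n) = Pow(n, Rational(3, 2))
Add(Mul(Function('K')(80), Pow(297328, -1)), Mul(-456752, Pow(Function('l')(Function('x')(-19, 1)), -1))) = Add(Mul(Pow(80, Rational(3, 2)), Pow(297328, -1)), Mul(-456752, Pow(Mul(Rational(25, 26368), -19), -1))) = Add(Mul(Mul(320, Pow(5, Rational(1, 2))), Rational(1, 297328)), Mul(-456752, Pow(Rational(-475, 26368), -1))) = Add(Mul(Rational(20, 18583), Pow(5, Rational(1, 2))), Mul(-456752, Rational(-26368, 475))) = Add(Mul(Rational(20, 18583), Pow(5, Rational(1, 2))), Rational(12043636736, 475)) = Add(Rational(12043636736, 475), Mul(Rational(20, 18583), Pow(5, Rational(1, 2))))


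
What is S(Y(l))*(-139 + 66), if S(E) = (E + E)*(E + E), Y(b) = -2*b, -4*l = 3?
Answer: -657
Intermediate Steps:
l = -¾ (l = -¼*3 = -¾ ≈ -0.75000)
S(E) = 4*E² (S(E) = (2*E)*(2*E) = 4*E²)
S(Y(l))*(-139 + 66) = (4*(-2*(-¾))²)*(-139 + 66) = (4*(3/2)²)*(-73) = (4*(9/4))*(-73) = 9*(-73) = -657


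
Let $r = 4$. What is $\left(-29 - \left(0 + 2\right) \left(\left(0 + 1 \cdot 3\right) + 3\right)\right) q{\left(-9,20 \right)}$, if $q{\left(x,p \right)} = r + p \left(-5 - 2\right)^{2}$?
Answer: $-40344$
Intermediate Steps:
$q{\left(x,p \right)} = 4 + 49 p$ ($q{\left(x,p \right)} = 4 + p \left(-5 - 2\right)^{2} = 4 + p \left(-7\right)^{2} = 4 + p 49 = 4 + 49 p$)
$\left(-29 - \left(0 + 2\right) \left(\left(0 + 1 \cdot 3\right) + 3\right)\right) q{\left(-9,20 \right)} = \left(-29 - \left(0 + 2\right) \left(\left(0 + 1 \cdot 3\right) + 3\right)\right) \left(4 + 49 \cdot 20\right) = \left(-29 - 2 \left(\left(0 + 3\right) + 3\right)\right) \left(4 + 980\right) = \left(-29 - 2 \left(3 + 3\right)\right) 984 = \left(-29 - 2 \cdot 6\right) 984 = \left(-29 - 12\right) 984 = \left(-41\right) 984 = -40344$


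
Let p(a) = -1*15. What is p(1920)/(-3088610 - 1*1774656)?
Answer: 15/4863266 ≈ 3.0843e-6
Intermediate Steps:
p(a) = -15
p(1920)/(-3088610 - 1*1774656) = -15/(-3088610 - 1*1774656) = -15/(-3088610 - 1774656) = -15/(-4863266) = -15*(-1/4863266) = 15/4863266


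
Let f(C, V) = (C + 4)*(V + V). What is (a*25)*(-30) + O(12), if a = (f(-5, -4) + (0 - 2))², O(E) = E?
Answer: -26988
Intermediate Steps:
f(C, V) = 2*V*(4 + C) (f(C, V) = (4 + C)*(2*V) = 2*V*(4 + C))
a = 36 (a = (2*(-4)*(4 - 5) + (0 - 2))² = (2*(-4)*(-1) - 2)² = (8 - 2)² = 6² = 36)
(a*25)*(-30) + O(12) = (36*25)*(-30) + 12 = 900*(-30) + 12 = -27000 + 12 = -26988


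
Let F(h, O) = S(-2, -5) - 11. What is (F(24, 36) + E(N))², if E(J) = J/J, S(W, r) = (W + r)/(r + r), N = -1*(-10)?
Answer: 8649/100 ≈ 86.490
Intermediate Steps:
N = 10
S(W, r) = (W + r)/(2*r) (S(W, r) = (W + r)/((2*r)) = (W + r)*(1/(2*r)) = (W + r)/(2*r))
E(J) = 1
F(h, O) = -103/10 (F(h, O) = (½)*(-2 - 5)/(-5) - 11 = (½)*(-⅕)*(-7) - 11 = 7/10 - 11 = -103/10)
(F(24, 36) + E(N))² = (-103/10 + 1)² = (-93/10)² = 8649/100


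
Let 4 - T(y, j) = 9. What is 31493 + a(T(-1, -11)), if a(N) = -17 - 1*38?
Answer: 31438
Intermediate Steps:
T(y, j) = -5 (T(y, j) = 4 - 1*9 = 4 - 9 = -5)
a(N) = -55 (a(N) = -17 - 38 = -55)
31493 + a(T(-1, -11)) = 31493 - 55 = 31438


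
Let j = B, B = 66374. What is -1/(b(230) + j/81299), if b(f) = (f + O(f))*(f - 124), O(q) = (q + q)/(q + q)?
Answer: -81299/1990753688 ≈ -4.0838e-5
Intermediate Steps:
j = 66374
O(q) = 1 (O(q) = (2*q)/((2*q)) = (2*q)*(1/(2*q)) = 1)
b(f) = (1 + f)*(-124 + f) (b(f) = (f + 1)*(f - 124) = (1 + f)*(-124 + f))
-1/(b(230) + j/81299) = -1/((-124 + 230**2 - 123*230) + 66374/81299) = -1/((-124 + 52900 - 28290) + 66374*(1/81299)) = -1/(24486 + 66374/81299) = -1/1990753688/81299 = -1*81299/1990753688 = -81299/1990753688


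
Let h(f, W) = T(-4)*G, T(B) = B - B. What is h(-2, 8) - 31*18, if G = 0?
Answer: -558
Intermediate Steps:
T(B) = 0
h(f, W) = 0 (h(f, W) = 0*0 = 0)
h(-2, 8) - 31*18 = 0 - 31*18 = 0 - 558 = -558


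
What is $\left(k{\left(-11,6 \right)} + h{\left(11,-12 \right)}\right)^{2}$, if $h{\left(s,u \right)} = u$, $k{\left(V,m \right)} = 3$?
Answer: $81$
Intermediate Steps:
$\left(k{\left(-11,6 \right)} + h{\left(11,-12 \right)}\right)^{2} = \left(3 - 12\right)^{2} = \left(-9\right)^{2} = 81$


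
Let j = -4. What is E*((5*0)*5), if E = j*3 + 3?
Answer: 0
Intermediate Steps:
E = -9 (E = -4*3 + 3 = -12 + 3 = -9)
E*((5*0)*5) = -9*5*0*5 = -0*5 = -9*0 = 0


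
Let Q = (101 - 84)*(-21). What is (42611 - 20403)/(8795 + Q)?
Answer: 11104/4219 ≈ 2.6319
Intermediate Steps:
Q = -357 (Q = 17*(-21) = -357)
(42611 - 20403)/(8795 + Q) = (42611 - 20403)/(8795 - 357) = 22208/8438 = 22208*(1/8438) = 11104/4219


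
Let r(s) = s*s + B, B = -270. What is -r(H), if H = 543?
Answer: -294579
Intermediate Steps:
r(s) = -270 + s**2 (r(s) = s*s - 270 = s**2 - 270 = -270 + s**2)
-r(H) = -(-270 + 543**2) = -(-270 + 294849) = -1*294579 = -294579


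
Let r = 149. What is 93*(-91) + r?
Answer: -8314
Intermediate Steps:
93*(-91) + r = 93*(-91) + 149 = -8463 + 149 = -8314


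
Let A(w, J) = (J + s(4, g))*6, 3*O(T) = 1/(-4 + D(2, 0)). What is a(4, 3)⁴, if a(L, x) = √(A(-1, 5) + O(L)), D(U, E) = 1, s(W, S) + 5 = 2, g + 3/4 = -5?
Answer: 11449/81 ≈ 141.35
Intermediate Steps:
g = -23/4 (g = -¾ - 5 = -23/4 ≈ -5.7500)
s(W, S) = -3 (s(W, S) = -5 + 2 = -3)
O(T) = -⅑ (O(T) = 1/(3*(-4 + 1)) = (⅓)/(-3) = (⅓)*(-⅓) = -⅑)
A(w, J) = -18 + 6*J (A(w, J) = (J - 3)*6 = (-3 + J)*6 = -18 + 6*J)
a(L, x) = √107/3 (a(L, x) = √((-18 + 6*5) - ⅑) = √((-18 + 30) - ⅑) = √(12 - ⅑) = √(107/9) = √107/3)
a(4, 3)⁴ = (√107/3)⁴ = 11449/81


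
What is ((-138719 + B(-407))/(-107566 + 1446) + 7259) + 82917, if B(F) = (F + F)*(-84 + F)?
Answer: 1913843233/21224 ≈ 90174.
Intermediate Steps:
B(F) = 2*F*(-84 + F) (B(F) = (2*F)*(-84 + F) = 2*F*(-84 + F))
((-138719 + B(-407))/(-107566 + 1446) + 7259) + 82917 = ((-138719 + 2*(-407)*(-84 - 407))/(-107566 + 1446) + 7259) + 82917 = ((-138719 + 2*(-407)*(-491))/(-106120) + 7259) + 82917 = ((-138719 + 399674)*(-1/106120) + 7259) + 82917 = (260955*(-1/106120) + 7259) + 82917 = (-52191/21224 + 7259) + 82917 = 154012825/21224 + 82917 = 1913843233/21224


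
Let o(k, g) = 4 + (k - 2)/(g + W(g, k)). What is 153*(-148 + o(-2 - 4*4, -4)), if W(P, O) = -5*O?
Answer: -948906/43 ≈ -22068.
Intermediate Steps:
o(k, g) = 4 + (-2 + k)/(g - 5*k) (o(k, g) = 4 + (k - 2)/(g - 5*k) = 4 + (-2 + k)/(g - 5*k))
153*(-148 + o(-2 - 4*4, -4)) = 153*(-148 + (-2 - 19*(-2 - 4*4) + 4*(-4))/(-4 - 5*(-2 - 4*4))) = 153*(-148 + (-2 - 19*(-2 - 16) - 16)/(-4 - 5*(-2 - 16))) = 153*(-148 + (-2 - 19*(-18) - 16)/(-4 - 5*(-18))) = 153*(-148 + (-2 + 342 - 16)/(-4 + 90)) = 153*(-148 + 324/86) = 153*(-148 + (1/86)*324) = 153*(-148 + 162/43) = 153*(-6202/43) = -948906/43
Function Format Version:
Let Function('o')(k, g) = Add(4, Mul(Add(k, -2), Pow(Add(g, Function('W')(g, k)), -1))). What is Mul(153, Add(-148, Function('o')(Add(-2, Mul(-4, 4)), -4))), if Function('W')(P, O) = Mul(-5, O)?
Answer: Rational(-948906, 43) ≈ -22068.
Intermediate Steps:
Function('o')(k, g) = Add(4, Mul(Pow(Add(g, Mul(-5, k)), -1), Add(-2, k))) (Function('o')(k, g) = Add(4, Mul(Add(k, -2), Pow(Add(g, Mul(-5, k)), -1))) = Add(4, Mul(Add(-2, k), Pow(Add(g, Mul(-5, k)), -1))) = Add(4, Mul(Pow(Add(g, Mul(-5, k)), -1), Add(-2, k))))
Mul(153, Add(-148, Function('o')(Add(-2, Mul(-4, 4)), -4))) = Mul(153, Add(-148, Mul(Pow(Add(-4, Mul(-5, Add(-2, Mul(-4, 4)))), -1), Add(-2, Mul(-19, Add(-2, Mul(-4, 4))), Mul(4, -4))))) = Mul(153, Add(-148, Mul(Pow(Add(-4, Mul(-5, Add(-2, -16))), -1), Add(-2, Mul(-19, Add(-2, -16)), -16)))) = Mul(153, Add(-148, Mul(Pow(Add(-4, Mul(-5, -18)), -1), Add(-2, Mul(-19, -18), -16)))) = Mul(153, Add(-148, Mul(Pow(Add(-4, 90), -1), Add(-2, 342, -16)))) = Mul(153, Add(-148, Mul(Pow(86, -1), 324))) = Mul(153, Add(-148, Mul(Rational(1, 86), 324))) = Mul(153, Add(-148, Rational(162, 43))) = Mul(153, Rational(-6202, 43)) = Rational(-948906, 43)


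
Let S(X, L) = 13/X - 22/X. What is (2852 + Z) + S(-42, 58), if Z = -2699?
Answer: 2145/14 ≈ 153.21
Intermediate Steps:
S(X, L) = -9/X
(2852 + Z) + S(-42, 58) = (2852 - 2699) - 9/(-42) = 153 - 9*(-1/42) = 153 + 3/14 = 2145/14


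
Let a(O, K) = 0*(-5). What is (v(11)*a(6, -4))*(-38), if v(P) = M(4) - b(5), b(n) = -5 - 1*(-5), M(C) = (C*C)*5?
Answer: 0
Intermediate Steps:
M(C) = 5*C**2 (M(C) = C**2*5 = 5*C**2)
b(n) = 0 (b(n) = -5 + 5 = 0)
a(O, K) = 0
v(P) = 80 (v(P) = 5*4**2 - 1*0 = 5*16 + 0 = 80 + 0 = 80)
(v(11)*a(6, -4))*(-38) = (80*0)*(-38) = 0*(-38) = 0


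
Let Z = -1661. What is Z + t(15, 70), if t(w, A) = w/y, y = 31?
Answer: -51476/31 ≈ -1660.5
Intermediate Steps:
t(w, A) = w/31
Z + t(15, 70) = -1661 + (1/31)*15 = -1661 + 15/31 = -51476/31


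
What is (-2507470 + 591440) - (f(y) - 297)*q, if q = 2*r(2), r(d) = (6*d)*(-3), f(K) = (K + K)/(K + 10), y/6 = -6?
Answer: -25183790/13 ≈ -1.9372e+6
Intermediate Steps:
y = -36 (y = 6*(-6) = -36)
f(K) = 2*K/(10 + K) (f(K) = (2*K)/(10 + K) = 2*K/(10 + K))
r(d) = -18*d
q = -72 (q = 2*(-18*2) = 2*(-36) = -72)
(-2507470 + 591440) - (f(y) - 297)*q = (-2507470 + 591440) - (2*(-36)/(10 - 36) - 297)*(-72) = -1916030 - (2*(-36)/(-26) - 297)*(-72) = -1916030 - (2*(-36)*(-1/26) - 297)*(-72) = -1916030 - (36/13 - 297)*(-72) = -1916030 - (-3825)*(-72)/13 = -1916030 - 1*275400/13 = -1916030 - 275400/13 = -25183790/13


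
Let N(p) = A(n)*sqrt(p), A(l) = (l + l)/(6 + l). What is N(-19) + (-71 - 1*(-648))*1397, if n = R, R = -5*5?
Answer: 806069 + 50*I*sqrt(19)/19 ≈ 8.0607e+5 + 11.471*I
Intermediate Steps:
R = -25
n = -25
A(l) = 2*l/(6 + l) (A(l) = (2*l)/(6 + l) = 2*l/(6 + l))
N(p) = 50*sqrt(p)/19 (N(p) = (2*(-25)/(6 - 25))*sqrt(p) = (2*(-25)/(-19))*sqrt(p) = (2*(-25)*(-1/19))*sqrt(p) = 50*sqrt(p)/19)
N(-19) + (-71 - 1*(-648))*1397 = 50*sqrt(-19)/19 + (-71 - 1*(-648))*1397 = 50*(I*sqrt(19))/19 + (-71 + 648)*1397 = 50*I*sqrt(19)/19 + 577*1397 = 50*I*sqrt(19)/19 + 806069 = 806069 + 50*I*sqrt(19)/19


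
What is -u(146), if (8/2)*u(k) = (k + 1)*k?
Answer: -10731/2 ≈ -5365.5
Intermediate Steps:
u(k) = k*(1 + k)/4 (u(k) = ((k + 1)*k)/4 = ((1 + k)*k)/4 = (k*(1 + k))/4 = k*(1 + k)/4)
-u(146) = -146*(1 + 146)/4 = -146*147/4 = -1*10731/2 = -10731/2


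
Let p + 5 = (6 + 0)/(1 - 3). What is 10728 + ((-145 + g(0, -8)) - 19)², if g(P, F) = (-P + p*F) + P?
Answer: 20728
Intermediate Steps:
p = -8 (p = -5 + (6 + 0)/(1 - 3) = -5 + 6/(-2) = -5 + 6*(-½) = -5 - 3 = -8)
g(P, F) = -8*F (g(P, F) = (-P - 8*F) + P = -8*F)
10728 + ((-145 + g(0, -8)) - 19)² = 10728 + ((-145 - 8*(-8)) - 19)² = 10728 + ((-145 + 64) - 19)² = 10728 + (-81 - 19)² = 10728 + (-100)² = 10728 + 10000 = 20728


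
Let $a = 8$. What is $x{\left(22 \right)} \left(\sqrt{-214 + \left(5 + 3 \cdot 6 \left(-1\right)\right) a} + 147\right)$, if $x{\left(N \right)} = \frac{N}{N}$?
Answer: $147 + i \sqrt{318} \approx 147.0 + 17.833 i$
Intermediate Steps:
$x{\left(N \right)} = 1$
$x{\left(22 \right)} \left(\sqrt{-214 + \left(5 + 3 \cdot 6 \left(-1\right)\right) a} + 147\right) = 1 \left(\sqrt{-214 + \left(5 + 3 \cdot 6 \left(-1\right)\right) 8} + 147\right) = 1 \left(\sqrt{-214 + \left(5 + 18 \left(-1\right)\right) 8} + 147\right) = 1 \left(\sqrt{-214 + \left(5 - 18\right) 8} + 147\right) = 1 \left(\sqrt{-214 - 104} + 147\right) = 1 \left(\sqrt{-318} + 147\right) = 1 \left(i \sqrt{318} + 147\right) = 1 \left(147 + i \sqrt{318}\right) = 147 + i \sqrt{318}$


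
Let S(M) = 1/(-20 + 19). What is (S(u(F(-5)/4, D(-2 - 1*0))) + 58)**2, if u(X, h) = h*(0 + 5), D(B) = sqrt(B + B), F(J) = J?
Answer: 3249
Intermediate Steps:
D(B) = sqrt(2)*sqrt(B) (D(B) = sqrt(2*B) = sqrt(2)*sqrt(B))
u(X, h) = 5*h (u(X, h) = h*5 = 5*h)
S(M) = -1 (S(M) = 1/(-1) = -1)
(S(u(F(-5)/4, D(-2 - 1*0))) + 58)**2 = (-1 + 58)**2 = 57**2 = 3249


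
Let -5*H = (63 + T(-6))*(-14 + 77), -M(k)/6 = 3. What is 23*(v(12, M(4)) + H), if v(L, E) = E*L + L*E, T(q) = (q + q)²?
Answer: -349623/5 ≈ -69925.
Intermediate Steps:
T(q) = 4*q² (T(q) = (2*q)² = 4*q²)
M(k) = -18 (M(k) = -6*3 = -18)
v(L, E) = 2*E*L (v(L, E) = E*L + E*L = 2*E*L)
H = -13041/5 (H = -(63 + 4*(-6)²)*(-14 + 77)/5 = -(63 + 4*36)*63/5 = -(63 + 144)*63/5 = -207*63/5 = -⅕*13041 = -13041/5 ≈ -2608.2)
23*(v(12, M(4)) + H) = 23*(2*(-18)*12 - 13041/5) = 23*(-432 - 13041/5) = 23*(-15201/5) = -349623/5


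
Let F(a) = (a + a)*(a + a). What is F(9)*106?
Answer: 34344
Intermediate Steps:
F(a) = 4*a² (F(a) = (2*a)*(2*a) = 4*a²)
F(9)*106 = (4*9²)*106 = (4*81)*106 = 324*106 = 34344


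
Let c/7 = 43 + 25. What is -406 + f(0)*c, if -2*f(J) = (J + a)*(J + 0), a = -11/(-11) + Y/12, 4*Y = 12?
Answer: -406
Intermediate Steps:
Y = 3 (Y = (¼)*12 = 3)
a = 5/4 (a = -11/(-11) + 3/12 = -11*(-1/11) + 3*(1/12) = 1 + ¼ = 5/4 ≈ 1.2500)
f(J) = -J*(5/4 + J)/2 (f(J) = -(J + 5/4)*(J + 0)/2 = -(5/4 + J)*J/2 = -J*(5/4 + J)/2)
c = 476 (c = 7*(43 + 25) = 7*68 = 476)
-406 + f(0)*c = -406 - ⅛*0*(5 + 4*0)*476 = -406 - ⅛*0*(5 + 0)*476 = -406 - ⅛*0*5*476 = -406 + 0*476 = -406 + 0 = -406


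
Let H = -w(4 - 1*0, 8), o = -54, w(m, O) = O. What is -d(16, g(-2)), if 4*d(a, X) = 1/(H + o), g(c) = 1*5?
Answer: 1/248 ≈ 0.0040323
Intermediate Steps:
g(c) = 5
H = -8 (H = -1*8 = -8)
d(a, X) = -1/248 (d(a, X) = 1/(4*(-8 - 54)) = (¼)/(-62) = (¼)*(-1/62) = -1/248)
-d(16, g(-2)) = -1*(-1/248) = 1/248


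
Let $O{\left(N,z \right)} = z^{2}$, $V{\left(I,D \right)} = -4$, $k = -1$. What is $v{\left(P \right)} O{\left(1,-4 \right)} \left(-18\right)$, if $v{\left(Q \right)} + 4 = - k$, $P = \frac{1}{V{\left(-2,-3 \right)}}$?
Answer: $864$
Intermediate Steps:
$P = - \frac{1}{4}$ ($P = \frac{1}{-4} = - \frac{1}{4} \approx -0.25$)
$v{\left(Q \right)} = -3$ ($v{\left(Q \right)} = -4 - -1 = -4 + 1 = -3$)
$v{\left(P \right)} O{\left(1,-4 \right)} \left(-18\right) = - 3 \left(-4\right)^{2} \left(-18\right) = \left(-3\right) 16 \left(-18\right) = \left(-48\right) \left(-18\right) = 864$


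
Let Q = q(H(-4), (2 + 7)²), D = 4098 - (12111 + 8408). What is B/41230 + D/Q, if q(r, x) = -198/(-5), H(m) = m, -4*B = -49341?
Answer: -6765493541/16327080 ≈ -414.37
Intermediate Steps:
B = 49341/4 (B = -¼*(-49341) = 49341/4 ≈ 12335.)
D = -16421 (D = 4098 - 1*20519 = 4098 - 20519 = -16421)
q(r, x) = 198/5 (q(r, x) = -198*(-⅕) = 198/5)
Q = 198/5 ≈ 39.600
B/41230 + D/Q = (49341/4)/41230 - 16421/198/5 = (49341/4)*(1/41230) - 16421*5/198 = 49341/164920 - 82105/198 = -6765493541/16327080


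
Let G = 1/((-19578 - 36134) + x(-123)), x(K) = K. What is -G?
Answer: 1/55835 ≈ 1.7910e-5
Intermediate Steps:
G = -1/55835 (G = 1/((-19578 - 36134) - 123) = 1/(-55712 - 123) = 1/(-55835) = -1/55835 ≈ -1.7910e-5)
-G = -1*(-1/55835) = 1/55835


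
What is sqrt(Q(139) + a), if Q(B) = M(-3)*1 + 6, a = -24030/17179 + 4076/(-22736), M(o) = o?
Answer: sqrt(69171024003917)/6974674 ≈ 1.1924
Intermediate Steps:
a = -154091921/97645436 (a = -24030*1/17179 + 4076*(-1/22736) = -24030/17179 - 1019/5684 = -154091921/97645436 ≈ -1.5781)
Q(B) = 3 (Q(B) = -3*1 + 6 = -3 + 6 = 3)
sqrt(Q(139) + a) = sqrt(3 - 154091921/97645436) = sqrt(138844387/97645436) = sqrt(69171024003917)/6974674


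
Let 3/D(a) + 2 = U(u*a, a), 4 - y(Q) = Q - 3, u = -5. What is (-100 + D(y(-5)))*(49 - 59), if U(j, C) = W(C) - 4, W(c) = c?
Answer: 995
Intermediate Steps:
y(Q) = 7 - Q (y(Q) = 4 - (Q - 3) = 4 - (-3 + Q) = 4 + (3 - Q) = 7 - Q)
U(j, C) = -4 + C (U(j, C) = C - 4 = -4 + C)
D(a) = 3/(-6 + a) (D(a) = 3/(-2 + (-4 + a)) = 3/(-6 + a))
(-100 + D(y(-5)))*(49 - 59) = (-100 + 3/(-6 + (7 - 1*(-5))))*(49 - 59) = (-100 + 3/(-6 + (7 + 5)))*(-10) = (-100 + 3/(-6 + 12))*(-10) = (-100 + 3/6)*(-10) = (-100 + 3*(⅙))*(-10) = (-100 + ½)*(-10) = -199/2*(-10) = 995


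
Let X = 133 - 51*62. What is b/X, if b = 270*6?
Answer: -1620/3029 ≈ -0.53483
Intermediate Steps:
X = -3029 (X = 133 - 3162 = -3029)
b = 1620
b/X = 1620/(-3029) = 1620*(-1/3029) = -1620/3029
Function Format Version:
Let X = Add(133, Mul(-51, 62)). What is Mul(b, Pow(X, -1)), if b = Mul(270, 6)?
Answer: Rational(-1620, 3029) ≈ -0.53483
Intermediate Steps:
X = -3029 (X = Add(133, -3162) = -3029)
b = 1620
Mul(b, Pow(X, -1)) = Mul(1620, Pow(-3029, -1)) = Mul(1620, Rational(-1, 3029)) = Rational(-1620, 3029)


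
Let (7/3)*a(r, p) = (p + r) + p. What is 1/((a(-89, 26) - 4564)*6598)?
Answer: -7/211525282 ≈ -3.3093e-8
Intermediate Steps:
a(r, p) = 3*r/7 + 6*p/7 (a(r, p) = 3*((p + r) + p)/7 = 3*(r + 2*p)/7 = 3*r/7 + 6*p/7)
1/((a(-89, 26) - 4564)*6598) = 1/((((3/7)*(-89) + (6/7)*26) - 4564)*6598) = (1/6598)/((-267/7 + 156/7) - 4564) = (1/6598)/(-111/7 - 4564) = (1/6598)/(-32059/7) = -7/32059*1/6598 = -7/211525282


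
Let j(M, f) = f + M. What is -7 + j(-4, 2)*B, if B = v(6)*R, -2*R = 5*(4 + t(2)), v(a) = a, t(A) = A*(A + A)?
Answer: 353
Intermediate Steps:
t(A) = 2*A² (t(A) = A*(2*A) = 2*A²)
R = -30 (R = -5*(4 + 2*2²)/2 = -5*(4 + 2*4)/2 = -5*(4 + 8)/2 = -5*12/2 = -½*60 = -30)
j(M, f) = M + f
B = -180 (B = 6*(-30) = -180)
-7 + j(-4, 2)*B = -7 + (-4 + 2)*(-180) = -7 - 2*(-180) = -7 + 360 = 353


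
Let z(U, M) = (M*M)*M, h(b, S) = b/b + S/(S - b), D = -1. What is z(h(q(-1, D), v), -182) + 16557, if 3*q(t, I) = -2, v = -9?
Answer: -6012011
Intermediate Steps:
q(t, I) = -⅔ (q(t, I) = (⅓)*(-2) = -⅔)
h(b, S) = 1 + S/(S - b)
z(U, M) = M³ (z(U, M) = M²*M = M³)
z(h(q(-1, D), v), -182) + 16557 = (-182)³ + 16557 = -6028568 + 16557 = -6012011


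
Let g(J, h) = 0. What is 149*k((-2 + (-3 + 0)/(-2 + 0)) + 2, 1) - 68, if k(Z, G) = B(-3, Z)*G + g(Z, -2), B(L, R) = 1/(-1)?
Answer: -217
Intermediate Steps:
B(L, R) = -1
k(Z, G) = -G (k(Z, G) = -G + 0 = -G)
149*k((-2 + (-3 + 0)/(-2 + 0)) + 2, 1) - 68 = 149*(-1*1) - 68 = 149*(-1) - 68 = -149 - 68 = -217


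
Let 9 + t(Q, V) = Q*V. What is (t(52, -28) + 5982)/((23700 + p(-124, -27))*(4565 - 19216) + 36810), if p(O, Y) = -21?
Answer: -4517/346884219 ≈ -1.3022e-5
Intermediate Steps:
t(Q, V) = -9 + Q*V
(t(52, -28) + 5982)/((23700 + p(-124, -27))*(4565 - 19216) + 36810) = ((-9 + 52*(-28)) + 5982)/((23700 - 21)*(4565 - 19216) + 36810) = ((-9 - 1456) + 5982)/(23679*(-14651) + 36810) = (-1465 + 5982)/(-346921029 + 36810) = 4517/(-346884219) = 4517*(-1/346884219) = -4517/346884219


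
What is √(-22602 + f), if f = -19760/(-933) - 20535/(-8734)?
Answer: I*√1499284906785631878/8148822 ≈ 150.26*I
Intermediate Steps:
f = 191742995/8148822 (f = -19760*(-1/933) - 20535*(-1/8734) = 19760/933 + 20535/8734 = 191742995/8148822 ≈ 23.530)
√(-22602 + f) = √(-22602 + 191742995/8148822) = √(-183987931849/8148822) = I*√1499284906785631878/8148822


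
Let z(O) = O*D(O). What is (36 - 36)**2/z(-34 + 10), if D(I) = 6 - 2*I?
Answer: 0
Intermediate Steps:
z(O) = O*(6 - 2*O)
(36 - 36)**2/z(-34 + 10) = (36 - 36)**2/((2*(-34 + 10)*(3 - (-34 + 10)))) = 0**2/((2*(-24)*(3 - 1*(-24)))) = 0/((2*(-24)*(3 + 24))) = 0/((2*(-24)*27)) = 0/(-1296) = 0*(-1/1296) = 0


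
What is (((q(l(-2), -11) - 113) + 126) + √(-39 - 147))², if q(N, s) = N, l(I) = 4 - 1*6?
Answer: (11 + I*√186)² ≈ -65.0 + 300.04*I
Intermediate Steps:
l(I) = -2 (l(I) = 4 - 6 = -2)
(((q(l(-2), -11) - 113) + 126) + √(-39 - 147))² = (((-2 - 113) + 126) + √(-39 - 147))² = ((-115 + 126) + √(-186))² = (11 + I*√186)²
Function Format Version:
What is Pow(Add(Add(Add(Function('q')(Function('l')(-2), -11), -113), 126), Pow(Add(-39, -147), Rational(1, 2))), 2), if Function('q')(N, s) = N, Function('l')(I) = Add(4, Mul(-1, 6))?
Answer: Pow(Add(11, Mul(I, Pow(186, Rational(1, 2)))), 2) ≈ Add(-65.000, Mul(300.04, I))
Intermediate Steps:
Function('l')(I) = -2 (Function('l')(I) = Add(4, -6) = -2)
Pow(Add(Add(Add(Function('q')(Function('l')(-2), -11), -113), 126), Pow(Add(-39, -147), Rational(1, 2))), 2) = Pow(Add(Add(Add(-2, -113), 126), Pow(Add(-39, -147), Rational(1, 2))), 2) = Pow(Add(Add(-115, 126), Pow(-186, Rational(1, 2))), 2) = Pow(Add(11, Mul(I, Pow(186, Rational(1, 2)))), 2)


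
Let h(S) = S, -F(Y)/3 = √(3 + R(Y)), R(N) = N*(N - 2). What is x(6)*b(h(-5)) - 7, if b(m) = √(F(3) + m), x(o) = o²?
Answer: -7 + 36*I*√(5 + 3*√6) ≈ -7.0 + 126.51*I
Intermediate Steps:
R(N) = N*(-2 + N)
F(Y) = -3*√(3 + Y*(-2 + Y))
b(m) = √(m - 3*√6) (b(m) = √(-3*√(3 + 3*(-2 + 3)) + m) = √(-3*√(3 + 3*1) + m) = √(-3*√(3 + 3) + m) = √(-3*√6 + m) = √(m - 3*√6))
x(6)*b(h(-5)) - 7 = 6²*√(-5 - 3*√6) - 7 = 36*√(-5 - 3*√6) - 7 = -7 + 36*√(-5 - 3*√6)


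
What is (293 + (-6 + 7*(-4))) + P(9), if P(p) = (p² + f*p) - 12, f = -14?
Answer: 202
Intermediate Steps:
P(p) = -12 + p² - 14*p (P(p) = (p² - 14*p) - 12 = -12 + p² - 14*p)
(293 + (-6 + 7*(-4))) + P(9) = (293 + (-6 + 7*(-4))) + (-12 + 9² - 14*9) = (293 + (-6 - 28)) + (-12 + 81 - 126) = (293 - 34) - 57 = 259 - 57 = 202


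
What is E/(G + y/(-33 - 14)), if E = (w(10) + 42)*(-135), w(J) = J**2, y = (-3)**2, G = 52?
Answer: -180198/487 ≈ -370.02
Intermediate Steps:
y = 9
E = -19170 (E = (10**2 + 42)*(-135) = (100 + 42)*(-135) = 142*(-135) = -19170)
E/(G + y/(-33 - 14)) = -19170/(52 + 9/(-33 - 14)) = -19170/(52 + 9/(-47)) = -19170/(52 - 1/47*9) = -19170/(52 - 9/47) = -19170/2435/47 = -19170*47/2435 = -180198/487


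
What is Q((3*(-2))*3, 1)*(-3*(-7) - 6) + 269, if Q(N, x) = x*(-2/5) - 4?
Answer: 203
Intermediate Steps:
Q(N, x) = -4 - 2*x/5 (Q(N, x) = x*(-2*⅕) - 4 = x*(-⅖) - 4 = -2*x/5 - 4 = -4 - 2*x/5)
Q((3*(-2))*3, 1)*(-3*(-7) - 6) + 269 = (-4 - ⅖*1)*(-3*(-7) - 6) + 269 = (-4 - ⅖)*(21 - 6) + 269 = -22/5*15 + 269 = -66 + 269 = 203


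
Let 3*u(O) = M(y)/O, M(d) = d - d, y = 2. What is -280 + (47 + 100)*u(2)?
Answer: -280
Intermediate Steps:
M(d) = 0
u(O) = 0 (u(O) = (0/O)/3 = (⅓)*0 = 0)
-280 + (47 + 100)*u(2) = -280 + (47 + 100)*0 = -280 + 147*0 = -280 + 0 = -280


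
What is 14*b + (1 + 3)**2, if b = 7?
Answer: 114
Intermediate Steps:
14*b + (1 + 3)**2 = 14*7 + (1 + 3)**2 = 98 + 4**2 = 98 + 16 = 114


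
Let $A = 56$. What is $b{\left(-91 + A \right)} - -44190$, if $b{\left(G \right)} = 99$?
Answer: $44289$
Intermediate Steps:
$b{\left(-91 + A \right)} - -44190 = 99 - -44190 = 99 + 44190 = 44289$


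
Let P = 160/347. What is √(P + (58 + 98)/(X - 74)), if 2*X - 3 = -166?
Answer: 2*I*√1578394042/107917 ≈ 0.73629*I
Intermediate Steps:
X = -163/2 (X = 3/2 + (½)*(-166) = 3/2 - 83 = -163/2 ≈ -81.500)
P = 160/347 (P = 160*(1/347) = 160/347 ≈ 0.46109)
√(P + (58 + 98)/(X - 74)) = √(160/347 + (58 + 98)/(-163/2 - 74)) = √(160/347 + 156/(-311/2)) = √(160/347 + 156*(-2/311)) = √(160/347 - 312/311) = √(-58504/107917) = 2*I*√1578394042/107917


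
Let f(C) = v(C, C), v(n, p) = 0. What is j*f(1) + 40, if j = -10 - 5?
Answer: 40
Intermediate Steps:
j = -15
f(C) = 0
j*f(1) + 40 = -15*0 + 40 = 0 + 40 = 40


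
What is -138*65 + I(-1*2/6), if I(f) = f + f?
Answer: -26912/3 ≈ -8970.7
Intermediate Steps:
I(f) = 2*f
-138*65 + I(-1*2/6) = -138*65 + 2*(-1*2/6) = -8970 + 2*(-2*1/6) = -8970 + 2*(-1/3) = -8970 - 2/3 = -26912/3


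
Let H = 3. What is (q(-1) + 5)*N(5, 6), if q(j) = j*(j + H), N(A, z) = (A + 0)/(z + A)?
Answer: 15/11 ≈ 1.3636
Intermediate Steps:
N(A, z) = A/(A + z)
q(j) = j*(3 + j) (q(j) = j*(j + 3) = j*(3 + j))
(q(-1) + 5)*N(5, 6) = (-(3 - 1) + 5)*(5/(5 + 6)) = (-1*2 + 5)*(5/11) = (-2 + 5)*(5*(1/11)) = 3*(5/11) = 15/11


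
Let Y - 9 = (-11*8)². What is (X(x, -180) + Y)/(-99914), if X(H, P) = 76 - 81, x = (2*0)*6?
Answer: -3874/49957 ≈ -0.077547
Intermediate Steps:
x = 0 (x = 0*6 = 0)
X(H, P) = -5
Y = 7753 (Y = 9 + (-11*8)² = 9 + (-88)² = 9 + 7744 = 7753)
(X(x, -180) + Y)/(-99914) = (-5 + 7753)/(-99914) = 7748*(-1/99914) = -3874/49957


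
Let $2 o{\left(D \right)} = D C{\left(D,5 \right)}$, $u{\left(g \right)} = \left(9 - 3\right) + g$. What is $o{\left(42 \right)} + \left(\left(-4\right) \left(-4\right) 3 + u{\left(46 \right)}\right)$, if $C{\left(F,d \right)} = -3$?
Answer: $37$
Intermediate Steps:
$u{\left(g \right)} = 6 + g$
$o{\left(D \right)} = - \frac{3 D}{2}$ ($o{\left(D \right)} = \frac{D \left(-3\right)}{2} = \frac{\left(-3\right) D}{2} = - \frac{3 D}{2}$)
$o{\left(42 \right)} + \left(\left(-4\right) \left(-4\right) 3 + u{\left(46 \right)}\right) = \left(- \frac{3}{2}\right) 42 + \left(\left(-4\right) \left(-4\right) 3 + \left(6 + 46\right)\right) = -63 + \left(16 \cdot 3 + 52\right) = -63 + \left(48 + 52\right) = -63 + 100 = 37$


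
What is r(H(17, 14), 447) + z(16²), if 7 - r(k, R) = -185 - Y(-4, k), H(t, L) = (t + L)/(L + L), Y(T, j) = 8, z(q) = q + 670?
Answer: 1126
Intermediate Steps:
z(q) = 670 + q
H(t, L) = (L + t)/(2*L) (H(t, L) = (L + t)/((2*L)) = (L + t)*(1/(2*L)) = (L + t)/(2*L))
r(k, R) = 200 (r(k, R) = 7 - (-185 - 1*8) = 7 - (-185 - 8) = 7 - 1*(-193) = 7 + 193 = 200)
r(H(17, 14), 447) + z(16²) = 200 + (670 + 16²) = 200 + (670 + 256) = 200 + 926 = 1126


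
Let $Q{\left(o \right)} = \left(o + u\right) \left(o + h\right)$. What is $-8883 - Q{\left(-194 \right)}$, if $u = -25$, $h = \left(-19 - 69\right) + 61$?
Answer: $-57282$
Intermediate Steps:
$h = -27$ ($h = -88 + 61 = -27$)
$Q{\left(o \right)} = \left(-27 + o\right) \left(-25 + o\right)$ ($Q{\left(o \right)} = \left(o - 25\right) \left(o - 27\right) = \left(-25 + o\right) \left(-27 + o\right) = \left(-27 + o\right) \left(-25 + o\right)$)
$-8883 - Q{\left(-194 \right)} = -8883 - \left(675 + \left(-194\right)^{2} - -10088\right) = -8883 - \left(675 + 37636 + 10088\right) = -8883 - 48399 = -57282$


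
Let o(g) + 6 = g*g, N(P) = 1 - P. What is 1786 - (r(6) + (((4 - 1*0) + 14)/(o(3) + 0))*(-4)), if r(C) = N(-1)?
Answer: 1808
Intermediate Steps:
r(C) = 2 (r(C) = 1 - 1*(-1) = 1 + 1 = 2)
o(g) = -6 + g**2 (o(g) = -6 + g*g = -6 + g**2)
1786 - (r(6) + (((4 - 1*0) + 14)/(o(3) + 0))*(-4)) = 1786 - (2 + (((4 - 1*0) + 14)/((-6 + 3**2) + 0))*(-4)) = 1786 - (2 + (((4 + 0) + 14)/((-6 + 9) + 0))*(-4)) = 1786 - (2 + ((4 + 14)/(3 + 0))*(-4)) = 1786 - (2 + (18/3)*(-4)) = 1786 - (2 + (18*(1/3))*(-4)) = 1786 - (2 + 6*(-4)) = 1786 - (2 - 24) = 1786 - 1*(-22) = 1786 + 22 = 1808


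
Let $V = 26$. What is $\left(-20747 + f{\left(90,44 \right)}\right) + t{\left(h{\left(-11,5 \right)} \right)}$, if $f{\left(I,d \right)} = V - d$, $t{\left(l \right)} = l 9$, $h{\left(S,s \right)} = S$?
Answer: $-20864$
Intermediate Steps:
$t{\left(l \right)} = 9 l$
$f{\left(I,d \right)} = 26 - d$
$\left(-20747 + f{\left(90,44 \right)}\right) + t{\left(h{\left(-11,5 \right)} \right)} = \left(-20747 + \left(26 - 44\right)\right) + 9 \left(-11\right) = \left(-20747 + \left(26 - 44\right)\right) - 99 = \left(-20747 - 18\right) - 99 = -20765 - 99 = -20864$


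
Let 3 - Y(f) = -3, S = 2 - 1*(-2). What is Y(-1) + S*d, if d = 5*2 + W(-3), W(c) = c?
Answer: 34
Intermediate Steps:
S = 4 (S = 2 + 2 = 4)
Y(f) = 6 (Y(f) = 3 - 1*(-3) = 3 + 3 = 6)
d = 7 (d = 5*2 - 3 = 10 - 3 = 7)
Y(-1) + S*d = 6 + 4*7 = 6 + 28 = 34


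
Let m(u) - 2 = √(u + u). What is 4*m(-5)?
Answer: 8 + 4*I*√10 ≈ 8.0 + 12.649*I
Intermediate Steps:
m(u) = 2 + √2*√u (m(u) = 2 + √(u + u) = 2 + √(2*u) = 2 + √2*√u)
4*m(-5) = 4*(2 + √2*√(-5)) = 4*(2 + √2*(I*√5)) = 4*(2 + I*√10) = 8 + 4*I*√10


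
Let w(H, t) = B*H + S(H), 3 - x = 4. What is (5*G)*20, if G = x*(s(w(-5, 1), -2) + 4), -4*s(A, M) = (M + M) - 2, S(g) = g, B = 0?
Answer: -550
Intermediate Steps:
x = -1 (x = 3 - 1*4 = 3 - 4 = -1)
w(H, t) = H (w(H, t) = 0*H + H = 0 + H = H)
s(A, M) = 1/2 - M/2 (s(A, M) = -((M + M) - 2)/4 = -(2*M - 2)/4 = -(-2 + 2*M)/4 = 1/2 - M/2)
G = -11/2 (G = -((1/2 - 1/2*(-2)) + 4) = -((1/2 + 1) + 4) = -(3/2 + 4) = -1*11/2 = -11/2 ≈ -5.5000)
(5*G)*20 = (5*(-11/2))*20 = -55/2*20 = -550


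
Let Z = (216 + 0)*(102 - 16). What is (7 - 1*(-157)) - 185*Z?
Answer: -3436396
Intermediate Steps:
Z = 18576 (Z = 216*86 = 18576)
(7 - 1*(-157)) - 185*Z = (7 - 1*(-157)) - 185*18576 = (7 + 157) - 3436560 = 164 - 3436560 = -3436396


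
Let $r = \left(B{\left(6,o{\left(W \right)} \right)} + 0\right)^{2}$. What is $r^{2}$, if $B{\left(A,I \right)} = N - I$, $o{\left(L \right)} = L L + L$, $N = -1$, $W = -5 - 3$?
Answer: $10556001$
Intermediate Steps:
$W = -8$ ($W = -5 - 3 = -8$)
$o{\left(L \right)} = L + L^{2}$ ($o{\left(L \right)} = L^{2} + L = L + L^{2}$)
$B{\left(A,I \right)} = -1 - I$
$r = 3249$ ($r = \left(\left(-1 - - 8 \left(1 - 8\right)\right) + 0\right)^{2} = \left(\left(-1 - \left(-8\right) \left(-7\right)\right) + 0\right)^{2} = \left(\left(-1 - 56\right) + 0\right)^{2} = \left(-57 + 0\right)^{2} = \left(-57\right)^{2} = 3249$)
$r^{2} = 3249^{2} = 10556001$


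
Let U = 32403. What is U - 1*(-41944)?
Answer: 74347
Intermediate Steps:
U - 1*(-41944) = 32403 - 1*(-41944) = 32403 + 41944 = 74347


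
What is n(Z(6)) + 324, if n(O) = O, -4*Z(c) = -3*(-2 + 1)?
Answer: 1293/4 ≈ 323.25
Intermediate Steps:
Z(c) = -3/4 (Z(c) = -(-3)*(-2 + 1)/4 = -(-3)*(-1)/4 = -1/4*3 = -3/4)
n(Z(6)) + 324 = -3/4 + 324 = 1293/4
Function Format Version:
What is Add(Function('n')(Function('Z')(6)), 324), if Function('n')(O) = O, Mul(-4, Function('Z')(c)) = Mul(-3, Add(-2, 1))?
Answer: Rational(1293, 4) ≈ 323.25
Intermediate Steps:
Function('Z')(c) = Rational(-3, 4) (Function('Z')(c) = Mul(Rational(-1, 4), Mul(-3, Add(-2, 1))) = Mul(Rational(-1, 4), Mul(-3, -1)) = Mul(Rational(-1, 4), 3) = Rational(-3, 4))
Add(Function('n')(Function('Z')(6)), 324) = Add(Rational(-3, 4), 324) = Rational(1293, 4)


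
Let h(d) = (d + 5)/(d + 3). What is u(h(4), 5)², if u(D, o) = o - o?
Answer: 0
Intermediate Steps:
h(d) = (5 + d)/(3 + d)
u(D, o) = 0
u(h(4), 5)² = 0² = 0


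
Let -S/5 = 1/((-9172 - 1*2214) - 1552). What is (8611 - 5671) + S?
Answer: 38037725/12938 ≈ 2940.0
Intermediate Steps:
S = 5/12938 (S = -5/((-9172 - 1*2214) - 1552) = -5/((-9172 - 2214) - 1552) = -5/(-11386 - 1552) = -5/(-12938) = -5*(-1/12938) = 5/12938 ≈ 0.00038646)
(8611 - 5671) + S = (8611 - 5671) + 5/12938 = 2940 + 5/12938 = 38037725/12938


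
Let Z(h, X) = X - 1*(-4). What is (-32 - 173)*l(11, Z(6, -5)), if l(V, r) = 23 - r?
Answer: -4920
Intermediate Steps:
Z(h, X) = 4 + X (Z(h, X) = X + 4 = 4 + X)
(-32 - 173)*l(11, Z(6, -5)) = (-32 - 173)*(23 - (4 - 5)) = -205*(23 - 1*(-1)) = -205*(23 + 1) = -205*24 = -4920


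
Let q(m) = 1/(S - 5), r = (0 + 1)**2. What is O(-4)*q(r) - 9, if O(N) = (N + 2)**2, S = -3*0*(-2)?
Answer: -49/5 ≈ -9.8000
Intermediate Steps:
S = 0 (S = 0*(-2) = 0)
O(N) = (2 + N)**2
r = 1 (r = 1**2 = 1)
q(m) = -1/5 (q(m) = 1/(0 - 5) = 1/(-5) = -1/5)
O(-4)*q(r) - 9 = (2 - 4)**2*(-1/5) - 9 = (-2)**2*(-1/5) - 9 = 4*(-1/5) - 9 = -4/5 - 9 = -49/5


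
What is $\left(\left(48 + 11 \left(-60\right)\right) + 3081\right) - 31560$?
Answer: $-29091$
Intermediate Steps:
$\left(\left(48 + 11 \left(-60\right)\right) + 3081\right) - 31560 = \left(\left(48 - 660\right) + 3081\right) - 31560 = \left(-612 + 3081\right) - 31560 = 2469 - 31560 = -29091$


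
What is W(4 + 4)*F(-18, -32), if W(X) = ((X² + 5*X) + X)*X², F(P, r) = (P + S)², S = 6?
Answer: 1032192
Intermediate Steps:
F(P, r) = (6 + P)² (F(P, r) = (P + 6)² = (6 + P)²)
W(X) = X²*(X² + 6*X) (W(X) = (X² + 6*X)*X² = X²*(X² + 6*X))
W(4 + 4)*F(-18, -32) = ((4 + 4)³*(6 + (4 + 4)))*(6 - 18)² = (8³*(6 + 8))*(-12)² = (512*14)*144 = 7168*144 = 1032192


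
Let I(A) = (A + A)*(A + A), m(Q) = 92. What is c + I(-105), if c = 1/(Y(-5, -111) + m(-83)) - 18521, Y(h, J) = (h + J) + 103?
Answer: 2020742/79 ≈ 25579.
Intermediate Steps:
Y(h, J) = 103 + J + h (Y(h, J) = (J + h) + 103 = 103 + J + h)
I(A) = 4*A**2 (I(A) = (2*A)*(2*A) = 4*A**2)
c = -1463158/79 (c = 1/((103 - 111 - 5) + 92) - 18521 = 1/(-13 + 92) - 18521 = 1/79 - 18521 = -1463158/79 ≈ -18521.)
c + I(-105) = -1463158/79 + 4*(-105)**2 = -1463158/79 + 4*11025 = -1463158/79 + 44100 = 2020742/79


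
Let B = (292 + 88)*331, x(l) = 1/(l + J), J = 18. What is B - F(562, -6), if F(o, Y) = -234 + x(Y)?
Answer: 1512167/12 ≈ 1.2601e+5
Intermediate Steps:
x(l) = 1/(18 + l) (x(l) = 1/(l + 18) = 1/(18 + l))
F(o, Y) = -234 + 1/(18 + Y)
B = 125780 (B = 380*331 = 125780)
B - F(562, -6) = 125780 - (-4211 - 234*(-6))/(18 - 6) = 125780 - (-4211 + 1404)/12 = 125780 - (-2807)/12 = 125780 - 1*(-2807/12) = 125780 + 2807/12 = 1512167/12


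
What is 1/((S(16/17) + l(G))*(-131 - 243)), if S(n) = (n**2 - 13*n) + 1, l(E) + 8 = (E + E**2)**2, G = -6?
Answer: -17/5605534 ≈ -3.0327e-6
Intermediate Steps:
l(E) = -8 + (E + E**2)**2
S(n) = 1 + n**2 - 13*n
1/((S(16/17) + l(G))*(-131 - 243)) = 1/(((1 + (16/17)**2 - 208/17) + (-8 + (-6)**2*(1 - 6)**2))*(-131 - 243)) = 1/(((1 + (16*(1/17))**2 - 208/17) + (-8 + 36*(-5)**2))*(-374)) = 1/(((1 + (16/17)**2 - 13*16/17) + (-8 + 36*25))*(-374)) = 1/(((1 + 256/289 - 208/17) + (-8 + 900))*(-374)) = 1/((-2991/289 + 892)*(-374)) = 1/((254797/289)*(-374)) = 1/(-5605534/17) = -17/5605534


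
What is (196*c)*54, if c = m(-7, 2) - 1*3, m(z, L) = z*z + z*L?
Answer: 338688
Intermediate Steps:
m(z, L) = z**2 + L*z
c = 32 (c = -7*(2 - 7) - 1*3 = -7*(-5) - 3 = 35 - 3 = 32)
(196*c)*54 = (196*32)*54 = 6272*54 = 338688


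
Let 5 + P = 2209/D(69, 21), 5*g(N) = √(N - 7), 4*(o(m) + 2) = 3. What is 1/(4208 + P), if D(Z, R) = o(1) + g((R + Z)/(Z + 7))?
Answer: 36356029/101687908987 + 88360*I*√8398/101687908987 ≈ 0.00035753 + 7.963e-5*I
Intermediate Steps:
o(m) = -5/4 (o(m) = -2 + (¼)*3 = -2 + ¾ = -5/4)
g(N) = √(-7 + N)/5 (g(N) = √(N - 7)/5 = √(-7 + N)/5)
D(Z, R) = -5/4 + √(-7 + (R + Z)/(7 + Z))/5 (D(Z, R) = -5/4 + √(-7 + (R + Z)/(Z + 7))/5 = -5/4 + √(-7 + (R + Z)/(7 + Z))/5)
P = -5 + 2209/(-5/4 + I*√8398/190) (P = -5 + 2209/(-5/4 + √((-49 + 21 - 6*69)/(7 + 69))/5) = -5 + 2209/(-5/4 + √((-49 + 21 - 414)/76)/5) = -5 + 2209/(-5/4 + √((1/76)*(-442))/5) = -5 + 2209/(-5/4 + √(-221/38)/5) = -5 + 2209/(-5/4 + (I*√8398/38)/5) = -5 + 2209/(-5/4 + I*√8398/190) ≈ -1543.2 - 593.52*I)
1/(4208 + P) = 1/(4208 + (-21053715/13643 - 88360*I*√8398/13643)) = 1/(36356029/13643 - 88360*I*√8398/13643)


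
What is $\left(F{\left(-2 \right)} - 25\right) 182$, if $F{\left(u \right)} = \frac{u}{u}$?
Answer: $-4368$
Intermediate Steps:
$F{\left(u \right)} = 1$
$\left(F{\left(-2 \right)} - 25\right) 182 = \left(1 - 25\right) 182 = \left(-24\right) 182 = -4368$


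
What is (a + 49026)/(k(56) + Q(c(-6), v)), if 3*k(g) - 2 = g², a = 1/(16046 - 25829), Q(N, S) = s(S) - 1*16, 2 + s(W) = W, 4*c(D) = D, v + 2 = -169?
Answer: 479621357/8384031 ≈ 57.207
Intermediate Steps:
v = -171 (v = -2 - 169 = -171)
c(D) = D/4
s(W) = -2 + W
Q(N, S) = -18 + S (Q(N, S) = (-2 + S) - 1*16 = (-2 + S) - 16 = -18 + S)
a = -1/9783 (a = 1/(-9783) = -1/9783 ≈ -0.00010222)
k(g) = ⅔ + g²/3
(a + 49026)/(k(56) + Q(c(-6), v)) = (-1/9783 + 49026)/((⅔ + (⅓)*56²) + (-18 - 171)) = 479621357/(9783*((⅔ + (⅓)*3136) - 189)) = 479621357/(9783*((⅔ + 3136/3) - 189)) = 479621357/(9783*(1046 - 189)) = (479621357/9783)/857 = (479621357/9783)*(1/857) = 479621357/8384031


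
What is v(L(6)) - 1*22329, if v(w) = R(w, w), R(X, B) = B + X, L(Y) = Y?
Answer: -22317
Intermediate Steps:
v(w) = 2*w (v(w) = w + w = 2*w)
v(L(6)) - 1*22329 = 2*6 - 1*22329 = 12 - 22329 = -22317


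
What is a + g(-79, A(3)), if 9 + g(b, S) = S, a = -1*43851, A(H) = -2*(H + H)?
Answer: -43872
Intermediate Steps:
A(H) = -4*H
a = -43851
g(b, S) = -9 + S
a + g(-79, A(3)) = -43851 + (-9 - 4*3) = -43851 + (-9 - 12) = -43851 - 21 = -43872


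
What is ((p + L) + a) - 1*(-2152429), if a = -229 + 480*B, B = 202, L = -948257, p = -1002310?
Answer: 298593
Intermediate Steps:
a = 96731 (a = -229 + 480*202 = -229 + 96960 = 96731)
((p + L) + a) - 1*(-2152429) = ((-1002310 - 948257) + 96731) - 1*(-2152429) = (-1950567 + 96731) + 2152429 = -1853836 + 2152429 = 298593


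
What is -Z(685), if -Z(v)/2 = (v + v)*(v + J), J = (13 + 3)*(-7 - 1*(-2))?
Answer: 1657700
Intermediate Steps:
J = -80 (J = 16*(-7 + 2) = 16*(-5) = -80)
Z(v) = -4*v*(-80 + v) (Z(v) = -2*(v + v)*(v - 80) = -2*2*v*(-80 + v) = -4*v*(-80 + v))
-Z(685) = -4*685*(80 - 1*685) = -4*685*(80 - 685) = -4*685*(-605) = -1*(-1657700) = 1657700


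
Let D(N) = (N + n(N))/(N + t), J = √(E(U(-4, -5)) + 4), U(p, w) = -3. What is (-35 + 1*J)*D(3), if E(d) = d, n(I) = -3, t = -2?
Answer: 0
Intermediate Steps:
J = 1 (J = √(-3 + 4) = √1 = 1)
D(N) = (-3 + N)/(-2 + N) (D(N) = (N - 3)/(N - 2) = (-3 + N)/(-2 + N))
(-35 + 1*J)*D(3) = (-35 + 1*1)*((-3 + 3)/(-2 + 3)) = (-35 + 1)*(0/1) = -34*0 = 0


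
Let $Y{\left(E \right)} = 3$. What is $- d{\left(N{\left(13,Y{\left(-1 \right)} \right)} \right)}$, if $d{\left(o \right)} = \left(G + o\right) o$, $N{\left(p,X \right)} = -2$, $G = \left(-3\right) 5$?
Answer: $-34$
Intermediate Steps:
$G = -15$
$d{\left(o \right)} = o \left(-15 + o\right)$ ($d{\left(o \right)} = \left(-15 + o\right) o = o \left(-15 + o\right)$)
$- d{\left(N{\left(13,Y{\left(-1 \right)} \right)} \right)} = - \left(-2\right) \left(-15 - 2\right) = - \left(-2\right) \left(-17\right) = \left(-1\right) 34 = -34$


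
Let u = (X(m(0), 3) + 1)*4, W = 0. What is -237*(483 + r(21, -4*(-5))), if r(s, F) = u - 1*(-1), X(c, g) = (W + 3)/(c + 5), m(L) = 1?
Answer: -116130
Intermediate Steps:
X(c, g) = 3/(5 + c) (X(c, g) = (0 + 3)/(c + 5) = 3/(5 + c))
u = 6 (u = (3/(5 + 1) + 1)*4 = (3/6 + 1)*4 = (3*(⅙) + 1)*4 = (½ + 1)*4 = (3/2)*4 = 6)
r(s, F) = 7 (r(s, F) = 6 - 1*(-1) = 6 + 1 = 7)
-237*(483 + r(21, -4*(-5))) = -237*(483 + 7) = -237*490 = -116130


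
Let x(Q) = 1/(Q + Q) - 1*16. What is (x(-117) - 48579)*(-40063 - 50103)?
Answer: 512649207173/117 ≈ 4.3816e+9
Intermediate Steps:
x(Q) = -16 + 1/(2*Q) (x(Q) = 1/(2*Q) - 16 = -16 + 1/(2*Q))
(x(-117) - 48579)*(-40063 - 50103) = ((-16 + (1/2)/(-117)) - 48579)*(-40063 - 50103) = ((-16 + (1/2)*(-1/117)) - 48579)*(-90166) = ((-16 - 1/234) - 48579)*(-90166) = (-3745/234 - 48579)*(-90166) = -11371231/234*(-90166) = 512649207173/117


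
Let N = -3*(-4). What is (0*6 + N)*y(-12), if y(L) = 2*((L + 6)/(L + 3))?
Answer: 16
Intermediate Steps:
N = 12
y(L) = 2*(6 + L)/(3 + L) (y(L) = 2*((6 + L)/(3 + L)) = 2*(6 + L)/(3 + L))
(0*6 + N)*y(-12) = (0*6 + 12)*(2*(6 - 12)/(3 - 12)) = (0 + 12)*(2*(-6)/(-9)) = 12*(2*(-⅑)*(-6)) = 12*(4/3) = 16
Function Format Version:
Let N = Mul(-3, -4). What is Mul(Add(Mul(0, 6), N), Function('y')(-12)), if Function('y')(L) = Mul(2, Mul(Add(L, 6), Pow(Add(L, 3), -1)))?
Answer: 16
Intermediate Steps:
N = 12
Function('y')(L) = Mul(2, Pow(Add(3, L), -1), Add(6, L)) (Function('y')(L) = Mul(2, Mul(Add(6, L), Pow(Add(3, L), -1))) = Mul(2, Mul(Pow(Add(3, L), -1), Add(6, L))) = Mul(2, Pow(Add(3, L), -1), Add(6, L)))
Mul(Add(Mul(0, 6), N), Function('y')(-12)) = Mul(Add(Mul(0, 6), 12), Mul(2, Pow(Add(3, -12), -1), Add(6, -12))) = Mul(Add(0, 12), Mul(2, Pow(-9, -1), -6)) = Mul(12, Mul(2, Rational(-1, 9), -6)) = Mul(12, Rational(4, 3)) = 16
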